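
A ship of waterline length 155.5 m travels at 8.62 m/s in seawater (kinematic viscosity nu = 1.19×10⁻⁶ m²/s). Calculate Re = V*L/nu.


Formula: Re = V * L / nu
Step 1 — V * L = 8.62 * 155.5 = 1340.41 m^2/s
Step 2 — Re = 1340.41 / 1.19e-6 = 1.13e+09

1.13e+09


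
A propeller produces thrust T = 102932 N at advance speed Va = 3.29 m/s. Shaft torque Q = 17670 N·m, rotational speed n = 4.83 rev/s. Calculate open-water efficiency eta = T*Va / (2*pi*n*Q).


Formula: eta = T * Va / (2 * pi * n * Q)
Step 1 — numerator = T * Va = 102932 * 3.29 = 338646.28
Step 2 — 2 * pi * n = 2 * pi * 4.83 = 30.347785
Step 3 — denominator = 30.347785 * 17670 = 536245.36
Step 4 — eta = 338646.28 / 536245.36 ≈ 0.63151 (5 s.f.)

0.63151


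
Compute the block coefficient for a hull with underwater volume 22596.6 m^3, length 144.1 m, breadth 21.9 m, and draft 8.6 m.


Formula: Cb = V / (L * B * T)
Step 1 — L * B * T = 144.1 * 21.9 * 8.6 = 27139.794 m^3
Step 2 — Cb = 22596.6 / 27139.794 ≈ 0.83260 (5 s.f.)

0.83260


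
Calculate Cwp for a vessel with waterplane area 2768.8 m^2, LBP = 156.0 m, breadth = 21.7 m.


Formula: Cwp = Aw / (L * B)
Step 1 — L * B = 156.0 * 21.7 = 3385.2 m^2
Step 2 — Cwp = 2768.8 / 3385.2 ≈ 0.81791 (5 s.f.)

0.81791


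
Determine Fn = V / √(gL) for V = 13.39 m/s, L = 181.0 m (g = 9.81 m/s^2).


Formula: Fn = V / sqrt(g * L)
Step 1 — g * L = 9.81 * 181.0 = 1775.61
Step 2 — sqrt(g * L) = sqrt(1775.61) = 42.137988
Step 3 — Fn = 13.39 / 42.137988 ≈ 0.31777 (5 s.f.)

0.31777


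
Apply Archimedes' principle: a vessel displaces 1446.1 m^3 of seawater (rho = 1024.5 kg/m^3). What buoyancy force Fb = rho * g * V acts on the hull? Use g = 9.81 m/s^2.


Formula: Fb = rho * g * V
Substituting: Fb = 1024.5 * 9.81 * 1446.1
Intermediate: 1024.5 * 9.81 = 10050.345
Result: Fb = 10050.345 * 1446.1 ≈ 14534000 N (5 s.f.)

14534000 N


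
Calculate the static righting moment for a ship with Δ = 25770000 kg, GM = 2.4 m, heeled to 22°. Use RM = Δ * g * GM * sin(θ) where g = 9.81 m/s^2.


Formula: GZ = GM * sin(theta); RM = disp * g * GZ
Step 1 — GZ = 2.4 * sin(22°) = 2.4 * 0.374607 = 0.899057 m
Step 2 — RM = 25770000 * 9.81 * 0.899057 ≈ 227280000 N·m (5 s.f.)

227280000 N·m


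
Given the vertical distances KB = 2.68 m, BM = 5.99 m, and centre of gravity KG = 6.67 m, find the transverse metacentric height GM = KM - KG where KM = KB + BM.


Formula: GM = KB + BM - KG
Step 1 — KM = KB + BM = 2.68 + 5.99 = 8.67 m
Step 2 — GM = KM - KG = 8.67 - 6.67 = 2.0 m

2.0 m


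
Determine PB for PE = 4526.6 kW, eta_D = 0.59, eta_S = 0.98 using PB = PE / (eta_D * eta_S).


Formula: PB = PE / (eta_D * eta_S)
Step 1 — combined efficiency = eta_D * eta_S = 0.59 * 0.98 = 0.5782
Step 2 — PB = 4526.6 / 0.5782 ≈ 7828.8 kW (5 s.f.)

7828.8 kW


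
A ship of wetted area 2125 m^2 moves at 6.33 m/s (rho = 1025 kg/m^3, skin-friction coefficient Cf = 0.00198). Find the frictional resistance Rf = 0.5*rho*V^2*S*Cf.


Formula: Rf = 0.5 * rho * V^2 * S * Cf
Step 1 — V^2 = 6.33^2 = 40.0689
Step 2 — 0.5 * rho * V^2 = 0.5 * 1025 * 40.0689 = 20535.31125
Step 3 — Rf = 20535.31125 * 2125 * 0.00198 ≈ 86402 N (5 s.f.)

86402 N


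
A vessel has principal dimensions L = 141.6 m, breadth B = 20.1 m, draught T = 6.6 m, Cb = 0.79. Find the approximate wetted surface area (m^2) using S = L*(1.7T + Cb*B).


Formula: S = 1.7*L*T + V/T with V = Cb*L*B*T, i.e. S = L * (1.7*T + Cb*B)
Step 1 — 1.7*T = 1.7 * 6.6 = 11.22 m
Step 2 — Cb*B = 0.79 * 20.1 = 15.879 m
Step 3 — 1.7*T + Cb*B = 11.22 + 15.879 = 27.099 m
Step 4 — S = 141.6 * 27.099 ≈ 3837.2 m^2 (5 s.f.)

3837.2 m^2


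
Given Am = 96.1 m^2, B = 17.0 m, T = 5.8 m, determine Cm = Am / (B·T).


Formula: Cm = Am / (B * T)
Step 1 — B * T = 17.0 * 5.8 = 98.6 m^2
Step 2 — Cm = 96.1 / 98.6 ≈ 0.97465 (5 s.f.)

0.97465


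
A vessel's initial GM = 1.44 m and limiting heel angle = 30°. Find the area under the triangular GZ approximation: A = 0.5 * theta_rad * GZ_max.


Formula: GZ_max = GM * sin(theta); Area = 0.5 * theta_rad * GZ_max
Step 1 — GZ_max = 1.44 * sin(30°) = 1.44 * 0.5 = 0.72 m
Step 2 — theta_rad = 30 * pi/180 = 0.523599 rad
Step 3 — Area = 0.5 * 0.523599 * 0.72 ≈ 0.18850 m·rad (5 s.f.)

0.18850 m·rad


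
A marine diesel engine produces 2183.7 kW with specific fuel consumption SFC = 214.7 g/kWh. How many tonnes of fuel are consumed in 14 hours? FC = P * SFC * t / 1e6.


Formula: FC (tonnes) = P * SFC * t / 1,000,000
Step 1 — P * SFC * t = 2183.7 * 214.7 * 14 = 6563765.46 g
Step 2 — FC (tonnes) = 6563765.46 / 1,000,000 ≈ 6.5638 tonnes (5 s.f.)

6.5638 tonnes


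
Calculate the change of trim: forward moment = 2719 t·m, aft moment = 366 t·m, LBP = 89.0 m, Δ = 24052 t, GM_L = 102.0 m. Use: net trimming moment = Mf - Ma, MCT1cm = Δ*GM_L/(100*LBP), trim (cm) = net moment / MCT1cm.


Formula: net trimming moment = Mf - Ma; MCT1cm = Δ*GM_L/(100*LBP); trim = net moment / MCT1cm
Step 1 — net trimming moment = 2719 - 366 = 2353 t·m
Step 2 — MCT1cm = 24052 * 102.0 / (100 * 89.0) = 275.6521 t·m/cm
Step 3 — trim = 2353 / 275.6521 ≈ 8.5361 cm (5 s.f.)

8.5361 cm


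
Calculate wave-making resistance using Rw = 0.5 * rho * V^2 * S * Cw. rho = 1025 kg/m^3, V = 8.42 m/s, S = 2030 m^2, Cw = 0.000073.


Formula: Rw = 0.5 * rho * V^2 * S * Cw
Step 1 — V^2 = 8.42^2 = 70.8964
Step 2 — 0.5 * rho * V^2 = 0.5 * 1025 * 70.8964 = 36334.405
Step 3 — Rw = 36334.405 * 2030 * 0.000073 ≈ 5384.4 N (5 s.f.)

5384.4 N


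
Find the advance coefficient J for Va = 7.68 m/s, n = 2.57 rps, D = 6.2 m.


Formula: J = Va / (n * D)
Step 1 — n * D = 2.57 * 6.2 = 15.934
Step 2 — J = 7.68 / 15.934 ≈ 0.48199 (5 s.f.)

0.48199


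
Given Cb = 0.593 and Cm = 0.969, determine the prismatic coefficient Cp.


Formula: Cp = Cb / Cm
Substituting: Cp = 0.593 / 0.969
Result: Cp ≈ 0.61197 (5 s.f.)

0.61197


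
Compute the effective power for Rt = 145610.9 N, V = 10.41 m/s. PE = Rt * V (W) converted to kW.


Formula: PE = Rt * V / 1000 (kW)
Step 1 — PE (W) = 145610.9 * 10.41 = 1515809.469 W
Step 2 — PE (kW) = 1515809.469 / 1000 ≈ 1515.8 kW (5 s.f.)

1515.8 kW


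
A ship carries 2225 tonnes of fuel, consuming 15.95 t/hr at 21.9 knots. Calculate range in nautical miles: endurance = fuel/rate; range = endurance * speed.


Formula: endurance = fuel / rate; range = endurance * speed
Step 1 — endurance = 2225 / 15.95 = 139.4984 hours
Step 2 — range = 139.4984 * 21.9 ≈ 3055.0 nautical miles (5 s.f.)

3055.0 NM


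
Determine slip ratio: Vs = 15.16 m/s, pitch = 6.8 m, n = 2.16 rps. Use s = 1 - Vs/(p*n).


Formula: s = 1 - Vs / (p * n)
Step 1 — p * n = 6.8 * 2.16 = 14.688
Step 2 — Vs / (p*n) = 15.16 / 14.688 = 1.032135 (6 d.p.)
Step 3 — s = 1 - 1.032135 = -0.032135

-0.032135


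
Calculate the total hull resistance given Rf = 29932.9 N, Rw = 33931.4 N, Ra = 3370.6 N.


Formula: Rt = Rf + Rw + Ra
Substituting: Rt = 29932.9 + 33931.4 + 3370.6
Result: Rt = 67234.9 N

67234.9 N


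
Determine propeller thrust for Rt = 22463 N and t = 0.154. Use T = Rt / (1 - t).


Formula: T = Rt / (1 - t)
Step 1 — (1 - t) = 1 - 0.154 = 0.846
Step 2 — T = 22463 / 0.846 ≈ 26552 N (5 s.f.)

26552 N


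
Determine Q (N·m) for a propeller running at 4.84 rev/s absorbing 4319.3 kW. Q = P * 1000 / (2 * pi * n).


Formula: Q = P_W / (2 * pi * n)
Step 1 — P_W = 4319.3 kW * 1000 = 4319300.0 W
Step 2 — 2 * pi * n = 2 * pi * 4.84 = 30.410617
Step 3 — Q = 4319300.0 / 30.410617 ≈ 142030 N·m (5 s.f.)

142030 N·m


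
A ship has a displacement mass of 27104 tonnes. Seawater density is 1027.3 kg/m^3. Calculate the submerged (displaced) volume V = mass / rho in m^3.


Formula: V = mass / rho
Step 1 — convert tonnes to kg: 27104 t * 1000 = 27104000 kg
Step 2 — V = 27104000 / 1027.3 ≈ 26384 m^3 (5 s.f.)

26384 m^3


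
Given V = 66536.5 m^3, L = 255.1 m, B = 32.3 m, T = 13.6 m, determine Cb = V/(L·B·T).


Formula: Cb = V / (L * B * T)
Step 1 — L * B * T = 255.1 * 32.3 * 13.6 = 112060.328 m^3
Step 2 — Cb = 66536.5 / 112060.328 ≈ 0.59376 (5 s.f.)

0.59376


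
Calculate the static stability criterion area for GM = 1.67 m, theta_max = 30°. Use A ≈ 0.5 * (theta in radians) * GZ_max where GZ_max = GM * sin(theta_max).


Formula: GZ_max = GM * sin(theta); Area = 0.5 * theta_rad * GZ_max
Step 1 — GZ_max = 1.67 * sin(30°) = 1.67 * 0.5 = 0.835 m
Step 2 — theta_rad = 30 * pi/180 = 0.523599 rad
Step 3 — Area = 0.5 * 0.523599 * 0.835 ≈ 0.21860 m·rad (5 s.f.)

0.21860 m·rad


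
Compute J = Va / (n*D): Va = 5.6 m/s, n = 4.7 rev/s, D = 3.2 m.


Formula: J = Va / (n * D)
Step 1 — n * D = 4.7 * 3.2 = 15.04
Step 2 — J = 5.6 / 15.04 ≈ 0.37234 (5 s.f.)

0.37234


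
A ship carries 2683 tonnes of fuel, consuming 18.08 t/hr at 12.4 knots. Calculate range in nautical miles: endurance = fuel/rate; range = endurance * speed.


Formula: endurance = fuel / rate; range = endurance * speed
Step 1 — endurance = 2683 / 18.08 = 148.396 hours
Step 2 — range = 148.396 * 12.4 ≈ 1840.1 nautical miles (5 s.f.)

1840.1 NM


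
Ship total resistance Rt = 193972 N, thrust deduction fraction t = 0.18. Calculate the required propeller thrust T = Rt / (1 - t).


Formula: T = Rt / (1 - t)
Step 1 — (1 - t) = 1 - 0.18 = 0.82
Step 2 — T = 193972 / 0.82 ≈ 236550 N (5 s.f.)

236550 N


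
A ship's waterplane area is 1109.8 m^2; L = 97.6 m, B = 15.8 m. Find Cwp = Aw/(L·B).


Formula: Cwp = Aw / (L * B)
Step 1 — L * B = 97.6 * 15.8 = 1542.08 m^2
Step 2 — Cwp = 1109.8 / 1542.08 ≈ 0.71968 (5 s.f.)

0.71968


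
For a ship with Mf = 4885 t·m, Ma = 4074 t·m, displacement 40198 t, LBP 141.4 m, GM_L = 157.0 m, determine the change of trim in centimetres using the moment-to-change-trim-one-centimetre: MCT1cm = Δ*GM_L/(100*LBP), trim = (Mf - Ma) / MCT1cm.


Formula: net trimming moment = Mf - Ma; MCT1cm = Δ*GM_L/(100*LBP); trim = net moment / MCT1cm
Step 1 — net trimming moment = 4885 - 4074 = 811 t·m
Step 2 — MCT1cm = 40198 * 157.0 / (100 * 141.4) = 446.3286 t·m/cm
Step 3 — trim = 811 / 446.3286 ≈ 1.8170 cm (5 s.f.)

1.8170 cm


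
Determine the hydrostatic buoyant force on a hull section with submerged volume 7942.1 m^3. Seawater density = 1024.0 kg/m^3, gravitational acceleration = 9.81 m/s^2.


Formula: Fb = rho * g * V
Substituting: Fb = 1024.0 * 9.81 * 7942.1
Intermediate: 1024.0 * 9.81 = 10045.44
Result: Fb = 10045.44 * 7942.1 ≈ 79782000 N (5 s.f.)

79782000 N


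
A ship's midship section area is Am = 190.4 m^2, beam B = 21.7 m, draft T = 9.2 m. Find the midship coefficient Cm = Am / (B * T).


Formula: Cm = Am / (B * T)
Step 1 — B * T = 21.7 * 9.2 = 199.64 m^2
Step 2 — Cm = 190.4 / 199.64 ≈ 0.95372 (5 s.f.)

0.95372


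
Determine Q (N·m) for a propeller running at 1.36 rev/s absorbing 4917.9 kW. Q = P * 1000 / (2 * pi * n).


Formula: Q = P_W / (2 * pi * n)
Step 1 — P_W = 4917.9 kW * 1000 = 4917900.0 W
Step 2 — 2 * pi * n = 2 * pi * 1.36 = 8.545132
Step 3 — Q = 4917900.0 / 8.545132 ≈ 575520 N·m (5 s.f.)

575520 N·m


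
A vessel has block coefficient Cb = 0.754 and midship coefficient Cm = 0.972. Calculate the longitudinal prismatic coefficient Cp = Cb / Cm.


Formula: Cp = Cb / Cm
Substituting: Cp = 0.754 / 0.972
Result: Cp ≈ 0.77572 (5 s.f.)

0.77572


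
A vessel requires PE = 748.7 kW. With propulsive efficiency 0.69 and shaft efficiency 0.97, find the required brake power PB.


Formula: PB = PE / (eta_D * eta_S)
Step 1 — combined efficiency = eta_D * eta_S = 0.69 * 0.97 = 0.6693
Step 2 — PB = 748.7 / 0.6693 ≈ 1118.6 kW (5 s.f.)

1118.6 kW


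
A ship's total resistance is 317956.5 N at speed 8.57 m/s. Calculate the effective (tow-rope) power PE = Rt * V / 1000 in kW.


Formula: PE = Rt * V / 1000 (kW)
Step 1 — PE (W) = 317956.5 * 8.57 = 2724887.205 W
Step 2 — PE (kW) = 2724887.205 / 1000 ≈ 2724.9 kW (5 s.f.)

2724.9 kW


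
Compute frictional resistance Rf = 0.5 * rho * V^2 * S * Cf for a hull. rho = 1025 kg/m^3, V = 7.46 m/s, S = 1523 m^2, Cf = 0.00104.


Formula: Rf = 0.5 * rho * V^2 * S * Cf
Step 1 — V^2 = 7.46^2 = 55.6516
Step 2 — 0.5 * rho * V^2 = 0.5 * 1025 * 55.6516 = 28521.445
Step 3 — Rf = 28521.445 * 1523 * 0.00104 ≈ 45176 N (5 s.f.)

45176 N


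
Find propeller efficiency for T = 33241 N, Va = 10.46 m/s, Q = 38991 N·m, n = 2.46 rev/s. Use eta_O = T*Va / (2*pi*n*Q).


Formula: eta = T * Va / (2 * pi * n * Q)
Step 1 — numerator = T * Va = 33241 * 10.46 = 347700.86
Step 2 — 2 * pi * n = 2 * pi * 2.46 = 15.456636
Step 3 — denominator = 15.456636 * 38991 = 602669.69
Step 4 — eta = 347700.86 / 602669.69 ≈ 0.57693 (5 s.f.)

0.57693


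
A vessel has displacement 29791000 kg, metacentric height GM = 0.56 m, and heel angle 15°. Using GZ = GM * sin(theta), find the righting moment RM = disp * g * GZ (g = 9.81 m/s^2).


Formula: GZ = GM * sin(theta); RM = disp * g * GZ
Step 1 — GZ = 0.56 * sin(15°) = 0.56 * 0.258819 = 0.144939 m
Step 2 — RM = 29791000 * 9.81 * 0.144939 ≈ 42358000 N·m (5 s.f.)

42358000 N·m


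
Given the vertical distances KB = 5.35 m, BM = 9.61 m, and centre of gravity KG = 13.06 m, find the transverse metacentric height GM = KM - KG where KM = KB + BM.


Formula: GM = KB + BM - KG
Step 1 — KM = KB + BM = 5.35 + 9.61 = 14.96 m
Step 2 — GM = KM - KG = 14.96 - 13.06 = 1.9 m

1.9 m


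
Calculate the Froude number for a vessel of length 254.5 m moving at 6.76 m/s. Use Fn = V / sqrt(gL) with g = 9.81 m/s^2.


Formula: Fn = V / sqrt(g * L)
Step 1 — g * L = 9.81 * 254.5 = 2496.645
Step 2 — sqrt(g * L) = sqrt(2496.645) = 49.966439
Step 3 — Fn = 6.76 / 49.966439 ≈ 0.13529 (5 s.f.)

0.13529


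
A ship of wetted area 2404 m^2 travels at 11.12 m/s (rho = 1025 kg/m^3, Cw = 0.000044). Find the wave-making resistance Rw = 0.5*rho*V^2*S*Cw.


Formula: Rw = 0.5 * rho * V^2 * S * Cw
Step 1 — V^2 = 11.12^2 = 123.6544
Step 2 — 0.5 * rho * V^2 = 0.5 * 1025 * 123.6544 = 63372.88
Step 3 — Rw = 63372.88 * 2404 * 0.000044 ≈ 6703.3 N (5 s.f.)

6703.3 N


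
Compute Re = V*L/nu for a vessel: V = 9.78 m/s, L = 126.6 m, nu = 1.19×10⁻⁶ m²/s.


Formula: Re = V * L / nu
Step 1 — V * L = 9.78 * 126.6 = 1238.148 m^2/s
Step 2 — Re = 1238.148 / 1.19e-6 = 1.04e+09

1.04e+09


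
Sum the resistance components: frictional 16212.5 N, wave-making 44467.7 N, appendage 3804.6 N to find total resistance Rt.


Formula: Rt = Rf + Rw + Ra
Substituting: Rt = 16212.5 + 44467.7 + 3804.6
Result: Rt = 64484.8 N

64484.8 N


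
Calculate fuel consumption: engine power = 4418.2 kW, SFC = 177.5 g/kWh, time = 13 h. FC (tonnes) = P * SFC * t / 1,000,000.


Formula: FC (tonnes) = P * SFC * t / 1,000,000
Step 1 — P * SFC * t = 4418.2 * 177.5 * 13 = 10194996.5 g
Step 2 — FC (tonnes) = 10194996.5 / 1,000,000 ≈ 10.195 tonnes (5 s.f.)

10.195 tonnes


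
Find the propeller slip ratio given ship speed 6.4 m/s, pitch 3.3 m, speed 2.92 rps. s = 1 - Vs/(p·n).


Formula: s = 1 - Vs / (p * n)
Step 1 — p * n = 3.3 * 2.92 = 9.636
Step 2 — Vs / (p*n) = 6.4 / 9.636 = 0.664176 (6 d.p.)
Step 3 — s = 1 - 0.664176 = 0.335824

0.335824


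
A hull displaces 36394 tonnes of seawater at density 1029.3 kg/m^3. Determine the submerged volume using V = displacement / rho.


Formula: V = mass / rho
Step 1 — convert tonnes to kg: 36394 t * 1000 = 36394000 kg
Step 2 — V = 36394000 / 1029.3 ≈ 35358 m^3 (5 s.f.)

35358 m^3


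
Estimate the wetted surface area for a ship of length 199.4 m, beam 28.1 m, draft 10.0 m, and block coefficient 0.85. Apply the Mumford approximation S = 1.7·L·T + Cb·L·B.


Formula: S = 1.7*L*T + V/T with V = Cb*L*B*T, i.e. S = L * (1.7*T + Cb*B)
Step 1 — 1.7*T = 1.7 * 10.0 = 17.0 m
Step 2 — Cb*B = 0.85 * 28.1 = 23.885 m
Step 3 — 1.7*T + Cb*B = 17.0 + 23.885 = 40.885 m
Step 4 — S = 199.4 * 40.885 ≈ 8152.5 m^2 (5 s.f.)

8152.5 m^2


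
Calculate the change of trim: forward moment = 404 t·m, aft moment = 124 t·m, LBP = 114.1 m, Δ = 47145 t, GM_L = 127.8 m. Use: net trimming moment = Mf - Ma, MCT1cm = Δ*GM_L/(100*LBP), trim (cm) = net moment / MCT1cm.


Formula: net trimming moment = Mf - Ma; MCT1cm = Δ*GM_L/(100*LBP); trim = net moment / MCT1cm
Step 1 — net trimming moment = 404 - 124 = 280 t·m
Step 2 — MCT1cm = 47145 * 127.8 / (100 * 114.1) = 528.0571 t·m/cm
Step 3 — trim = 280 / 528.0571 ≈ 0.53025 cm (5 s.f.)

0.53025 cm


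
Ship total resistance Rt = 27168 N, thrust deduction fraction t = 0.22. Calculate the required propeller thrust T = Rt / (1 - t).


Formula: T = Rt / (1 - t)
Step 1 — (1 - t) = 1 - 0.22 = 0.78
Step 2 — T = 27168 / 0.78 ≈ 34831 N (5 s.f.)

34831 N


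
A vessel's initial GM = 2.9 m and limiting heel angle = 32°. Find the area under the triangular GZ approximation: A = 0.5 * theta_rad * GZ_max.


Formula: GZ_max = GM * sin(theta); Area = 0.5 * theta_rad * GZ_max
Step 1 — GZ_max = 2.9 * sin(32°) = 2.9 * 0.529919 = 1.536765 m
Step 2 — theta_rad = 32 * pi/180 = 0.558505 rad
Step 3 — Area = 0.5 * 0.558505 * 1.536765 ≈ 0.42915 m·rad (5 s.f.)

0.42915 m·rad


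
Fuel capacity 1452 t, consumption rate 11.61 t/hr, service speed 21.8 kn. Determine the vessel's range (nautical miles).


Formula: endurance = fuel / rate; range = endurance * speed
Step 1 — endurance = 1452 / 11.61 = 125.0646 hours
Step 2 — range = 125.0646 * 21.8 ≈ 2726.4 nautical miles (5 s.f.)

2726.4 NM


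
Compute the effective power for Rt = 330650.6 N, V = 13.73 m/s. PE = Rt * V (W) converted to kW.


Formula: PE = Rt * V / 1000 (kW)
Step 1 — PE (W) = 330650.6 * 13.73 = 4539832.738 W
Step 2 — PE (kW) = 4539832.738 / 1000 ≈ 4539.8 kW (5 s.f.)

4539.8 kW


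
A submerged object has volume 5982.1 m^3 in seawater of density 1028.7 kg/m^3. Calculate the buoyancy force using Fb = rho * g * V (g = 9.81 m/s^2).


Formula: Fb = rho * g * V
Substituting: Fb = 1028.7 * 9.81 * 5982.1
Intermediate: 1028.7 * 9.81 = 10091.547
Result: Fb = 10091.547 * 5982.1 ≈ 60369000 N (5 s.f.)

60369000 N


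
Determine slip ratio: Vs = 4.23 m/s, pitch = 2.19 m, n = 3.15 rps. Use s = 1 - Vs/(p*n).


Formula: s = 1 - Vs / (p * n)
Step 1 — p * n = 2.19 * 3.15 = 6.8985
Step 2 — Vs / (p*n) = 4.23 / 6.8985 = 0.613177 (6 d.p.)
Step 3 — s = 1 - 0.613177 = 0.386823

0.386823


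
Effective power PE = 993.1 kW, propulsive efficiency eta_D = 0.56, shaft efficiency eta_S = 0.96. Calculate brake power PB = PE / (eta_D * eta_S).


Formula: PB = PE / (eta_D * eta_S)
Step 1 — combined efficiency = eta_D * eta_S = 0.56 * 0.96 = 0.5376
Step 2 — PB = 993.1 / 0.5376 ≈ 1847.3 kW (5 s.f.)

1847.3 kW


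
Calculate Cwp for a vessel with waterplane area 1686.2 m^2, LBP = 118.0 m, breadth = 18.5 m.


Formula: Cwp = Aw / (L * B)
Step 1 — L * B = 118.0 * 18.5 = 2183.0 m^2
Step 2 — Cwp = 1686.2 / 2183.0 ≈ 0.77242 (5 s.f.)

0.77242


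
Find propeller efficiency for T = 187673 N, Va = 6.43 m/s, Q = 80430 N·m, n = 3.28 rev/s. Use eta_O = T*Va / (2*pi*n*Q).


Formula: eta = T * Va / (2 * pi * n * Q)
Step 1 — numerator = T * Va = 187673 * 6.43 = 1206737.39
Step 2 — 2 * pi * n = 2 * pi * 3.28 = 20.608848
Step 3 — denominator = 20.608848 * 80430 = 1657569.64
Step 4 — eta = 1206737.39 / 1657569.64 ≈ 0.72802 (5 s.f.)

0.72802


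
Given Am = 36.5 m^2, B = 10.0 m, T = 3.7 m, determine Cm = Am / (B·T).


Formula: Cm = Am / (B * T)
Step 1 — B * T = 10.0 * 3.7 = 37.0 m^2
Step 2 — Cm = 36.5 / 37.0 ≈ 0.98649 (5 s.f.)

0.98649


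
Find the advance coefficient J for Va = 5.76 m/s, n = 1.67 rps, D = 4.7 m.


Formula: J = Va / (n * D)
Step 1 — n * D = 1.67 * 4.7 = 7.849
Step 2 — J = 5.76 / 7.849 ≈ 0.73385 (5 s.f.)

0.73385


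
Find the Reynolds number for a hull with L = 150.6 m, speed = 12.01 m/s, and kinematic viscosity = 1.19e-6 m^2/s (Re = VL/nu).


Formula: Re = V * L / nu
Step 1 — V * L = 12.01 * 150.6 = 1808.706 m^2/s
Step 2 — Re = 1808.706 / 1.19e-6 = 1.52e+09

1.52e+09


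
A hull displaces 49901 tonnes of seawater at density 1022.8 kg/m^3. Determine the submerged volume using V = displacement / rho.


Formula: V = mass / rho
Step 1 — convert tonnes to kg: 49901 t * 1000 = 49901000 kg
Step 2 — V = 49901000 / 1022.8 ≈ 48789 m^3 (5 s.f.)

48789 m^3


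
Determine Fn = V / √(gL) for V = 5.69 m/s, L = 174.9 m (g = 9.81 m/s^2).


Formula: Fn = V / sqrt(g * L)
Step 1 — g * L = 9.81 * 174.9 = 1715.769
Step 2 — sqrt(g * L) = sqrt(1715.769) = 41.421842
Step 3 — Fn = 5.69 / 41.421842 ≈ 0.13737 (5 s.f.)

0.13737


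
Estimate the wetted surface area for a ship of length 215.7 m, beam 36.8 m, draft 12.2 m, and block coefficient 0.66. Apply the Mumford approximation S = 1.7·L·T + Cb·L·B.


Formula: S = 1.7*L*T + V/T with V = Cb*L*B*T, i.e. S = L * (1.7*T + Cb*B)
Step 1 — 1.7*T = 1.7 * 12.2 = 20.74 m
Step 2 — Cb*B = 0.66 * 36.8 = 24.288 m
Step 3 — 1.7*T + Cb*B = 20.74 + 24.288 = 45.028 m
Step 4 — S = 215.7 * 45.028 ≈ 9712.5 m^2 (5 s.f.)

9712.5 m^2


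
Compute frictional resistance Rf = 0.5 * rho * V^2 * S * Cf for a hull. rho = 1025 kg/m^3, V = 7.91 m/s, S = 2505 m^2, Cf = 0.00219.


Formula: Rf = 0.5 * rho * V^2 * S * Cf
Step 1 — V^2 = 7.91^2 = 62.5681
Step 2 — 0.5 * rho * V^2 = 0.5 * 1025 * 62.5681 = 32066.15125
Step 3 — Rf = 32066.15125 * 2505 * 0.00219 ≈ 175910 N (5 s.f.)

175910 N


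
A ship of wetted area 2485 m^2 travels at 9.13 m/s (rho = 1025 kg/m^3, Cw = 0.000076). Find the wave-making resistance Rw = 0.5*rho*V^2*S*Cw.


Formula: Rw = 0.5 * rho * V^2 * S * Cw
Step 1 — V^2 = 9.13^2 = 83.3569
Step 2 — 0.5 * rho * V^2 = 0.5 * 1025 * 83.3569 = 42720.41125
Step 3 — Rw = 42720.41125 * 2485 * 0.000076 ≈ 8068.2 N (5 s.f.)

8068.2 N


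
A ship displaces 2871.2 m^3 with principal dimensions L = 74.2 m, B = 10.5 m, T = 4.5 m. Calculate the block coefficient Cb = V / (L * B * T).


Formula: Cb = V / (L * B * T)
Step 1 — L * B * T = 74.2 * 10.5 * 4.5 = 3505.95 m^3
Step 2 — Cb = 2871.2 / 3505.95 ≈ 0.81895 (5 s.f.)

0.81895


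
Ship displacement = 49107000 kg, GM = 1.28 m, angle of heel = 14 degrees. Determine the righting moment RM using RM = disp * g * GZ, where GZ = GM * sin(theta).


Formula: GZ = GM * sin(theta); RM = disp * g * GZ
Step 1 — GZ = 1.28 * sin(14°) = 1.28 * 0.241922 = 0.30966 m
Step 2 — RM = 49107000 * 9.81 * 0.30966 ≈ 149180000 N·m (5 s.f.)

149180000 N·m


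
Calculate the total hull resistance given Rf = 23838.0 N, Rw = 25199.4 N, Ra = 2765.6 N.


Formula: Rt = Rf + Rw + Ra
Substituting: Rt = 23838.0 + 25199.4 + 2765.6
Result: Rt = 51803.0 N

51803.0 N


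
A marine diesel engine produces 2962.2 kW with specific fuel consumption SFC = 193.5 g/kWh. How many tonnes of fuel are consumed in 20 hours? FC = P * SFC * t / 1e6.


Formula: FC (tonnes) = P * SFC * t / 1,000,000
Step 1 — P * SFC * t = 2962.2 * 193.5 * 20 = 11463714.0 g
Step 2 — FC (tonnes) = 11463714.0 / 1,000,000 ≈ 11.464 tonnes (5 s.f.)

11.464 tonnes


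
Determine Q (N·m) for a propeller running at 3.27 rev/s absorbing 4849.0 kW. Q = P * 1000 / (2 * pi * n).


Formula: Q = P_W / (2 * pi * n)
Step 1 — P_W = 4849.0 kW * 1000 = 4849000.0 W
Step 2 — 2 * pi * n = 2 * pi * 3.27 = 20.546016
Step 3 — Q = 4849000.0 / 20.546016 ≈ 236010 N·m (5 s.f.)

236010 N·m


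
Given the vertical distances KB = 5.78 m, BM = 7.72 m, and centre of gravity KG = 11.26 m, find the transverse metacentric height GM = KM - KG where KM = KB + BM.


Formula: GM = KB + BM - KG
Step 1 — KM = KB + BM = 5.78 + 7.72 = 13.5 m
Step 2 — GM = KM - KG = 13.5 - 11.26 = 2.24 m

2.24 m


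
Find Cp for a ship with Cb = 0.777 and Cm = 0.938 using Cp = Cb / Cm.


Formula: Cp = Cb / Cm
Substituting: Cp = 0.777 / 0.938
Result: Cp ≈ 0.82836 (5 s.f.)

0.82836


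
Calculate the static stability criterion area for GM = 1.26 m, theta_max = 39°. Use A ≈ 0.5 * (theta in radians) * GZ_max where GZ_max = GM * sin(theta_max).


Formula: GZ_max = GM * sin(theta); Area = 0.5 * theta_rad * GZ_max
Step 1 — GZ_max = 1.26 * sin(39°) = 1.26 * 0.62932 = 0.792943 m
Step 2 — theta_rad = 39 * pi/180 = 0.680678 rad
Step 3 — Area = 0.5 * 0.680678 * 0.792943 ≈ 0.26987 m·rad (5 s.f.)

0.26987 m·rad


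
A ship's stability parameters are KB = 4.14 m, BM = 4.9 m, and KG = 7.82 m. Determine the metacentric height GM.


Formula: GM = KB + BM - KG
Step 1 — KM = KB + BM = 4.14 + 4.9 = 9.04 m
Step 2 — GM = KM - KG = 9.04 - 7.82 = 1.22 m

1.22 m


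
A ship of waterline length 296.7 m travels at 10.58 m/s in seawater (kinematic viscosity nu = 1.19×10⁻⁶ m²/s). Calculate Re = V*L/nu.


Formula: Re = V * L / nu
Step 1 — V * L = 10.58 * 296.7 = 3139.086 m^2/s
Step 2 — Re = 3139.086 / 1.19e-6 = 2.64e+09

2.64e+09


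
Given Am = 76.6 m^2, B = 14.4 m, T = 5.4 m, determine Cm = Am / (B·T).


Formula: Cm = Am / (B * T)
Step 1 — B * T = 14.4 * 5.4 = 77.76 m^2
Step 2 — Cm = 76.6 / 77.76 ≈ 0.98508 (5 s.f.)

0.98508


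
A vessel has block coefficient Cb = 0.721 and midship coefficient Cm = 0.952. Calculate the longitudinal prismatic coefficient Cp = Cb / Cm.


Formula: Cp = Cb / Cm
Substituting: Cp = 0.721 / 0.952
Result: Cp ≈ 0.75735 (5 s.f.)

0.75735


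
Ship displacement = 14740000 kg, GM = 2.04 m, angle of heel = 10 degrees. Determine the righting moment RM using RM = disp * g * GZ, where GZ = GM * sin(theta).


Formula: GZ = GM * sin(theta); RM = disp * g * GZ
Step 1 — GZ = 2.04 * sin(10°) = 2.04 * 0.173648 = 0.354242 m
Step 2 — RM = 14740000 * 9.81 * 0.354242 ≈ 51223000 N·m (5 s.f.)

51223000 N·m


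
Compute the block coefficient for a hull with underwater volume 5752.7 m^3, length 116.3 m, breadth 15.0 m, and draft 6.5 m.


Formula: Cb = V / (L * B * T)
Step 1 — L * B * T = 116.3 * 15.0 * 6.5 = 11339.25 m^3
Step 2 — Cb = 5752.7 / 11339.25 ≈ 0.50733 (5 s.f.)

0.50733


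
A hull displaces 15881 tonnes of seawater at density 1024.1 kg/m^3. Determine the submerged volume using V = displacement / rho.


Formula: V = mass / rho
Step 1 — convert tonnes to kg: 15881 t * 1000 = 15881000 kg
Step 2 — V = 15881000 / 1024.1 ≈ 15507 m^3 (5 s.f.)

15507 m^3


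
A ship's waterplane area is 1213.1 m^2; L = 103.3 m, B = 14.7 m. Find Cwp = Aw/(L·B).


Formula: Cwp = Aw / (L * B)
Step 1 — L * B = 103.3 * 14.7 = 1518.51 m^2
Step 2 — Cwp = 1213.1 / 1518.51 ≈ 0.79888 (5 s.f.)

0.79888


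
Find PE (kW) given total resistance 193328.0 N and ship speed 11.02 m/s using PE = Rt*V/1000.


Formula: PE = Rt * V / 1000 (kW)
Step 1 — PE (W) = 193328.0 * 11.02 = 2130474.56 W
Step 2 — PE (kW) = 2130474.56 / 1000 ≈ 2130.5 kW (5 s.f.)

2130.5 kW


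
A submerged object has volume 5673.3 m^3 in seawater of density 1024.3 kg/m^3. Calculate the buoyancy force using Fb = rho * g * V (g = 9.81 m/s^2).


Formula: Fb = rho * g * V
Substituting: Fb = 1024.3 * 9.81 * 5673.3
Intermediate: 1024.3 * 9.81 = 10048.383
Result: Fb = 10048.383 * 5673.3 ≈ 57007000 N (5 s.f.)

57007000 N


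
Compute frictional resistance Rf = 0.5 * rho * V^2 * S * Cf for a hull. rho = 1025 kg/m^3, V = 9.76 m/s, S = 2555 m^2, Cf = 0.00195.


Formula: Rf = 0.5 * rho * V^2 * S * Cf
Step 1 — V^2 = 9.76^2 = 95.2576
Step 2 — 0.5 * rho * V^2 = 0.5 * 1025 * 95.2576 = 48819.52
Step 3 — Rf = 48819.52 * 2555 * 0.00195 ≈ 243230 N (5 s.f.)

243230 N


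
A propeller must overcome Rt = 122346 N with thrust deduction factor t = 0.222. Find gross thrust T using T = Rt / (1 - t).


Formula: T = Rt / (1 - t)
Step 1 — (1 - t) = 1 - 0.222 = 0.778
Step 2 — T = 122346 / 0.778 ≈ 157260 N (5 s.f.)

157260 N


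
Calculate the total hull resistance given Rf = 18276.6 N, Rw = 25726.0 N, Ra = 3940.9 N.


Formula: Rt = Rf + Rw + Ra
Substituting: Rt = 18276.6 + 25726.0 + 3940.9
Result: Rt = 47943.5 N

47943.5 N


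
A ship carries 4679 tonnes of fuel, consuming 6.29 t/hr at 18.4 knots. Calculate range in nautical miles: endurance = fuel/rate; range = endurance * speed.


Formula: endurance = fuel / rate; range = endurance * speed
Step 1 — endurance = 4679 / 6.29 = 743.8792 hours
Step 2 — range = 743.8792 * 18.4 ≈ 13687 nautical miles (5 s.f.)

13687 NM


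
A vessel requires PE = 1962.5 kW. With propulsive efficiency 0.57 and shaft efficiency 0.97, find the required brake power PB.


Formula: PB = PE / (eta_D * eta_S)
Step 1 — combined efficiency = eta_D * eta_S = 0.57 * 0.97 = 0.5529
Step 2 — PB = 1962.5 / 0.5529 ≈ 3549.5 kW (5 s.f.)

3549.5 kW


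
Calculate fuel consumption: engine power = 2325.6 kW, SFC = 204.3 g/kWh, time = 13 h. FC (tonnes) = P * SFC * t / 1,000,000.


Formula: FC (tonnes) = P * SFC * t / 1,000,000
Step 1 — P * SFC * t = 2325.6 * 204.3 * 13 = 6176561.04 g
Step 2 — FC (tonnes) = 6176561.04 / 1,000,000 ≈ 6.1766 tonnes (5 s.f.)

6.1766 tonnes


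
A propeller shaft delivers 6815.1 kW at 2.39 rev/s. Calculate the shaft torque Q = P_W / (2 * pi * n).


Formula: Q = P_W / (2 * pi * n)
Step 1 — P_W = 6815.1 kW * 1000 = 6815100.0 W
Step 2 — 2 * pi * n = 2 * pi * 2.39 = 15.016813
Step 3 — Q = 6815100.0 / 15.016813 ≈ 453830 N·m (5 s.f.)

453830 N·m


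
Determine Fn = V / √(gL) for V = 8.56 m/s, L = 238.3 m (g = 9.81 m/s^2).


Formula: Fn = V / sqrt(g * L)
Step 1 — g * L = 9.81 * 238.3 = 2337.723
Step 2 — sqrt(g * L) = sqrt(2337.723) = 48.350005
Step 3 — Fn = 8.56 / 48.350005 ≈ 0.17704 (5 s.f.)

0.17704


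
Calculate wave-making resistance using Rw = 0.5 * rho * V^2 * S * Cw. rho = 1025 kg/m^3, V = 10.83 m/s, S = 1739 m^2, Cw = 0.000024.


Formula: Rw = 0.5 * rho * V^2 * S * Cw
Step 1 — V^2 = 10.83^2 = 117.2889
Step 2 — 0.5 * rho * V^2 = 0.5 * 1025 * 117.2889 = 60110.56125
Step 3 — Rw = 60110.56125 * 1739 * 0.000024 ≈ 2508.8 N (5 s.f.)

2508.8 N


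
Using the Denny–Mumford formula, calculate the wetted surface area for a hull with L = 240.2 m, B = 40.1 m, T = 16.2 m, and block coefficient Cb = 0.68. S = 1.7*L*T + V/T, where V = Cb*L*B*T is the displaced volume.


Formula: S = 1.7*L*T + V/T with V = Cb*L*B*T, i.e. S = L * (1.7*T + Cb*B)
Step 1 — 1.7*T = 1.7 * 16.2 = 27.54 m
Step 2 — Cb*B = 0.68 * 40.1 = 27.268 m
Step 3 — 1.7*T + Cb*B = 27.54 + 27.268 = 54.808 m
Step 4 — S = 240.2 * 54.808 ≈ 13165 m^2 (5 s.f.)

13165 m^2


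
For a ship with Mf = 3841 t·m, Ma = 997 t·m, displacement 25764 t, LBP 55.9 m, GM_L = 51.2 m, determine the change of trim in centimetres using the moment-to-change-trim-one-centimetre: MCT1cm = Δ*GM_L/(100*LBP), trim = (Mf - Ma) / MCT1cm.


Formula: net trimming moment = Mf - Ma; MCT1cm = Δ*GM_L/(100*LBP); trim = net moment / MCT1cm
Step 1 — net trimming moment = 3841 - 997 = 2844 t·m
Step 2 — MCT1cm = 25764 * 51.2 / (100 * 55.9) = 235.978 t·m/cm
Step 3 — trim = 2844 / 235.978 ≈ 12.052 cm (5 s.f.)

12.052 cm


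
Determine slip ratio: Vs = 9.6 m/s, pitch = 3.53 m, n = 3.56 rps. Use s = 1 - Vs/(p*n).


Formula: s = 1 - Vs / (p * n)
Step 1 — p * n = 3.53 * 3.56 = 12.5668
Step 2 — Vs / (p*n) = 9.6 / 12.5668 = 0.763918 (6 d.p.)
Step 3 — s = 1 - 0.763918 = 0.236082

0.236082


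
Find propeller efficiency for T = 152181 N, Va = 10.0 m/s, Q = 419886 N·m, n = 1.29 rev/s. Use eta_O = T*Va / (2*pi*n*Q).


Formula: eta = T * Va / (2 * pi * n * Q)
Step 1 — numerator = T * Va = 152181 * 10.0 = 1521810.0
Step 2 — 2 * pi * n = 2 * pi * 1.29 = 8.105309
Step 3 — denominator = 8.105309 * 419886 = 3403305.77
Step 4 — eta = 1521810.0 / 3403305.77 ≈ 0.44716 (5 s.f.)

0.44716


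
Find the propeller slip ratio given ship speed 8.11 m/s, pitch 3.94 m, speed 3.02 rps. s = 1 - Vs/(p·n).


Formula: s = 1 - Vs / (p * n)
Step 1 — p * n = 3.94 * 3.02 = 11.8988
Step 2 — Vs / (p*n) = 8.11 / 11.8988 = 0.681581 (6 d.p.)
Step 3 — s = 1 - 0.681581 = 0.318419

0.318419


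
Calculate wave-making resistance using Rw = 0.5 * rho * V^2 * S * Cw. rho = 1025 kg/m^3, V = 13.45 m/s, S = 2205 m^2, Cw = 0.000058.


Formula: Rw = 0.5 * rho * V^2 * S * Cw
Step 1 — V^2 = 13.45^2 = 180.9025
Step 2 — 0.5 * rho * V^2 = 0.5 * 1025 * 180.9025 = 92712.53125
Step 3 — Rw = 92712.53125 * 2205 * 0.000058 ≈ 11857 N (5 s.f.)

11857 N


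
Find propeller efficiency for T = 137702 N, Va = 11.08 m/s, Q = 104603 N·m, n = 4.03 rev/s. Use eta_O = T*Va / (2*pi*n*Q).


Formula: eta = T * Va / (2 * pi * n * Q)
Step 1 — numerator = T * Va = 137702 * 11.08 = 1525738.16
Step 2 — 2 * pi * n = 2 * pi * 4.03 = 25.321237
Step 3 — denominator = 25.321237 * 104603 = 2648677.35
Step 4 — eta = 1525738.16 / 2648677.35 ≈ 0.57604 (5 s.f.)

0.57604


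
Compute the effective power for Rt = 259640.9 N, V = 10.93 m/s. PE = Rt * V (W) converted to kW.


Formula: PE = Rt * V / 1000 (kW)
Step 1 — PE (W) = 259640.9 * 10.93 = 2837875.037 W
Step 2 — PE (kW) = 2837875.037 / 1000 ≈ 2837.9 kW (5 s.f.)

2837.9 kW


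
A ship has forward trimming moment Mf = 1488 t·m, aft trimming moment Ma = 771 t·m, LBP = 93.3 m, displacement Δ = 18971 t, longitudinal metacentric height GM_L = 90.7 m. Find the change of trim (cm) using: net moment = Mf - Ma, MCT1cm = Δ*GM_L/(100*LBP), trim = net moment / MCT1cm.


Formula: net trimming moment = Mf - Ma; MCT1cm = Δ*GM_L/(100*LBP); trim = net moment / MCT1cm
Step 1 — net trimming moment = 1488 - 771 = 717 t·m
Step 2 — MCT1cm = 18971 * 90.7 / (100 * 93.3) = 184.4233 t·m/cm
Step 3 — trim = 717 / 184.4233 ≈ 3.8878 cm (5 s.f.)

3.8878 cm


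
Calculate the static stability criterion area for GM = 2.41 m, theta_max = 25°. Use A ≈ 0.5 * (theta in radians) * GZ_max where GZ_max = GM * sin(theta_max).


Formula: GZ_max = GM * sin(theta); Area = 0.5 * theta_rad * GZ_max
Step 1 — GZ_max = 2.41 * sin(25°) = 2.41 * 0.422618 = 1.018509 m
Step 2 — theta_rad = 25 * pi/180 = 0.436332 rad
Step 3 — Area = 0.5 * 0.436332 * 1.018509 ≈ 0.22220 m·rad (5 s.f.)

0.22220 m·rad


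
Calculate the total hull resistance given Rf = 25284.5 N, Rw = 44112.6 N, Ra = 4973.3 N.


Formula: Rt = Rf + Rw + Ra
Substituting: Rt = 25284.5 + 44112.6 + 4973.3
Result: Rt = 74370.4 N

74370.4 N


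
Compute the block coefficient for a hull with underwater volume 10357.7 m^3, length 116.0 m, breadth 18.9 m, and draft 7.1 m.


Formula: Cb = V / (L * B * T)
Step 1 — L * B * T = 116.0 * 18.9 * 7.1 = 15566.04 m^3
Step 2 — Cb = 10357.7 / 15566.04 ≈ 0.66540 (5 s.f.)

0.66540


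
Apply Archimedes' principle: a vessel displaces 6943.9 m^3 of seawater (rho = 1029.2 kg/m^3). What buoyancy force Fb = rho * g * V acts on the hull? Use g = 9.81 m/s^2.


Formula: Fb = rho * g * V
Substituting: Fb = 1029.2 * 9.81 * 6943.9
Intermediate: 1029.2 * 9.81 = 10096.452
Result: Fb = 10096.452 * 6943.9 ≈ 70109000 N (5 s.f.)

70109000 N


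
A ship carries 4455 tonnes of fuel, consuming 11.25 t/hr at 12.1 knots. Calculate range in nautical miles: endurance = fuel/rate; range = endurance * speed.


Formula: endurance = fuel / rate; range = endurance * speed
Step 1 — endurance = 4455 / 11.25 = 396.0 hours
Step 2 — range = 396.0 * 12.1 ≈ 4791.6 nautical miles (5 s.f.)

4791.6 NM


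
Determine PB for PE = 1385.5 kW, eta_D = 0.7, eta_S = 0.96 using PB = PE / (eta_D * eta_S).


Formula: PB = PE / (eta_D * eta_S)
Step 1 — combined efficiency = eta_D * eta_S = 0.7 * 0.96 = 0.672
Step 2 — PB = 1385.5 / 0.672 ≈ 2061.8 kW (5 s.f.)

2061.8 kW


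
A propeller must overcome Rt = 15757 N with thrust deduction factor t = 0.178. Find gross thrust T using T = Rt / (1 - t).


Formula: T = Rt / (1 - t)
Step 1 — (1 - t) = 1 - 0.178 = 0.822
Step 2 — T = 15757 / 0.822 ≈ 19169 N (5 s.f.)

19169 N


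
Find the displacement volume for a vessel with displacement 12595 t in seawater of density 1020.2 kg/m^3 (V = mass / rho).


Formula: V = mass / rho
Step 1 — convert tonnes to kg: 12595 t * 1000 = 12595000 kg
Step 2 — V = 12595000 / 1020.2 ≈ 12346 m^3 (5 s.f.)

12346 m^3


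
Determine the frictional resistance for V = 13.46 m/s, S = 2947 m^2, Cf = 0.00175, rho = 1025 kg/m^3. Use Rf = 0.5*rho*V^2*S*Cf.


Formula: Rf = 0.5 * rho * V^2 * S * Cf
Step 1 — V^2 = 13.46^2 = 181.1716
Step 2 — 0.5 * rho * V^2 = 0.5 * 1025 * 181.1716 = 92850.445
Step 3 — Rf = 92850.445 * 2947 * 0.00175 ≈ 478850 N (5 s.f.)

478850 N


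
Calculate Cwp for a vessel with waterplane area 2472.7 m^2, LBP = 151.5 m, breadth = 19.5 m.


Formula: Cwp = Aw / (L * B)
Step 1 — L * B = 151.5 * 19.5 = 2954.25 m^2
Step 2 — Cwp = 2472.7 / 2954.25 ≈ 0.83700 (5 s.f.)

0.83700


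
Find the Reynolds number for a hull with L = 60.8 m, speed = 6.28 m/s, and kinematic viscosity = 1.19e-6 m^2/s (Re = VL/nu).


Formula: Re = V * L / nu
Step 1 — V * L = 6.28 * 60.8 = 381.824 m^2/s
Step 2 — Re = 381.824 / 1.19e-6 = 3.21e+08

3.21e+08


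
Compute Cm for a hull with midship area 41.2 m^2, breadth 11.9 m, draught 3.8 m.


Formula: Cm = Am / (B * T)
Step 1 — B * T = 11.9 * 3.8 = 45.22 m^2
Step 2 — Cm = 41.2 / 45.22 ≈ 0.91110 (5 s.f.)

0.91110


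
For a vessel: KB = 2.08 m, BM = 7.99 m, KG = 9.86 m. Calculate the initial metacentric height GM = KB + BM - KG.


Formula: GM = KB + BM - KG
Step 1 — KM = KB + BM = 2.08 + 7.99 = 10.07 m
Step 2 — GM = KM - KG = 10.07 - 9.86 = 0.21 m

0.21 m


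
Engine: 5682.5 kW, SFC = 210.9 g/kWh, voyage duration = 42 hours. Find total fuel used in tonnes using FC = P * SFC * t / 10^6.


Formula: FC (tonnes) = P * SFC * t / 1,000,000
Step 1 — P * SFC * t = 5682.5 * 210.9 * 42 = 50334448.5 g
Step 2 — FC (tonnes) = 50334448.5 / 1,000,000 ≈ 50.334 tonnes (5 s.f.)

50.334 tonnes


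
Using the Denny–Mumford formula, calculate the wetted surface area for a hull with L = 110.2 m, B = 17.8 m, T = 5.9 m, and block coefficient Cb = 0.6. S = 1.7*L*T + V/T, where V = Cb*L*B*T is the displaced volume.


Formula: S = 1.7*L*T + V/T with V = Cb*L*B*T, i.e. S = L * (1.7*T + Cb*B)
Step 1 — 1.7*T = 1.7 * 5.9 = 10.03 m
Step 2 — Cb*B = 0.6 * 17.8 = 10.68 m
Step 3 — 1.7*T + Cb*B = 10.03 + 10.68 = 20.71 m
Step 4 — S = 110.2 * 20.71 ≈ 2282.2 m^2 (5 s.f.)

2282.2 m^2


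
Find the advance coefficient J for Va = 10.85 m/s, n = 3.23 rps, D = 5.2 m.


Formula: J = Va / (n * D)
Step 1 — n * D = 3.23 * 5.2 = 16.796
Step 2 — J = 10.85 / 16.796 ≈ 0.64599 (5 s.f.)

0.64599


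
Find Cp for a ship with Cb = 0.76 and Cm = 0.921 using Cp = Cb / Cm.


Formula: Cp = Cb / Cm
Substituting: Cp = 0.76 / 0.921
Result: Cp ≈ 0.82519 (5 s.f.)

0.82519


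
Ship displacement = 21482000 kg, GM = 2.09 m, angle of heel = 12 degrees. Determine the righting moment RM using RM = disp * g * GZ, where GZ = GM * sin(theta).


Formula: GZ = GM * sin(theta); RM = disp * g * GZ
Step 1 — GZ = 2.09 * sin(12°) = 2.09 * 0.207912 = 0.434536 m
Step 2 — RM = 21482000 * 9.81 * 0.434536 ≈ 91573000 N·m (5 s.f.)

91573000 N·m


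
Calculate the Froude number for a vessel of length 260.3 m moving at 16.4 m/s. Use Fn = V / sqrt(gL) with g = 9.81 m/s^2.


Formula: Fn = V / sqrt(g * L)
Step 1 — g * L = 9.81 * 260.3 = 2553.543
Step 2 — sqrt(g * L) = sqrt(2553.543) = 50.532593
Step 3 — Fn = 16.4 / 50.532593 ≈ 0.32454 (5 s.f.)

0.32454


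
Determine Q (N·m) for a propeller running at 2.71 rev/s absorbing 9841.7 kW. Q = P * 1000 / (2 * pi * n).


Formula: Q = P_W / (2 * pi * n)
Step 1 — P_W = 9841.7 kW * 1000 = 9841700.0 W
Step 2 — 2 * pi * n = 2 * pi * 2.71 = 17.027432
Step 3 — Q = 9841700.0 / 17.027432 ≈ 577990 N·m (5 s.f.)

577990 N·m


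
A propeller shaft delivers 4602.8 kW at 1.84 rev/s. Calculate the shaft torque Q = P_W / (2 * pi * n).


Formula: Q = P_W / (2 * pi * n)
Step 1 — P_W = 4602.8 kW * 1000 = 4602800.0 W
Step 2 — 2 * pi * n = 2 * pi * 1.84 = 11.561061
Step 3 — Q = 4602800.0 / 11.561061 ≈ 398130 N·m (5 s.f.)

398130 N·m
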